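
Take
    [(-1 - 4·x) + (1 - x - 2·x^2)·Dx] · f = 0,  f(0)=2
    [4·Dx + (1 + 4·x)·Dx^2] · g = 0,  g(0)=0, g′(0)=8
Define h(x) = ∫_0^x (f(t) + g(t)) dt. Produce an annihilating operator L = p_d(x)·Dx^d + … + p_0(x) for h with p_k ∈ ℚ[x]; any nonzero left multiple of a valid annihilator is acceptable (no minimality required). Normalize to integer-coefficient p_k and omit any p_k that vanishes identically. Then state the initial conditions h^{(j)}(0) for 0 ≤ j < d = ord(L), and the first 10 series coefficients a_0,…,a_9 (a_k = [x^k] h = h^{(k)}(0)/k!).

f: a_k = 2, 2, 6, 10, 22, 42, 86, 170, 342, 682, …
g: a_k = 0, 8, -16, 128/3, -128, 2048/5, -4096/3, 32768/7, -16384, 524288/9, …
f+g: L₀ = lclm(L_f,L_g), ord ≤ 1+2.
h=∫h₀ ⇒ L = L₀·Dx.
L = (156 + 624·x + 1440·x^2 + 768·x^3 + 768·x^4)·Dx^2 + (-1 + 160·x + 1064·x^2 + 1952·x^3 + 1600·x^4 + 1280·x^5)·Dx^3 + (-5 - 39·x - 66·x^2 + 80·x^3 + 240·x^4 + 384·x^5 + 256·x^6)·Dx^4  (order 4).
h: a_k = 0, 2, 5, -10/3, 79/6, -106/5, 1129/15, -3838/21, 16979/28, -16042/9, …
ICs: h(0) = 0, h′(0) = 2, h′′(0) = 10, h′′′(0) = -20.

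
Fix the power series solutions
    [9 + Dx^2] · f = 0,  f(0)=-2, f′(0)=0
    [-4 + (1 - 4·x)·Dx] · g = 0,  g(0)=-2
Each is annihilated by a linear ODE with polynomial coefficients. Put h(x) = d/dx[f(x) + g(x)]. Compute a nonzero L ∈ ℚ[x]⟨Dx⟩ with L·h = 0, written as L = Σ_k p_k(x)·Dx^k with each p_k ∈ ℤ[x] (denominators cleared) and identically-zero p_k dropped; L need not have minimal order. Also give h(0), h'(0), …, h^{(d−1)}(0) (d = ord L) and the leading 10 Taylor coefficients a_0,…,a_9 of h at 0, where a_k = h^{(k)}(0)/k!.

L = (4824 - 1728·x + 3456·x^2) + (-315 + 1476·x - 1296·x^2 + 1728·x^3)·Dx + (536 - 192·x + 384·x^2)·Dx^2 + (-35 + 164·x - 144·x^2 + 192·x^3)·Dx^3  (order 3).
h: a_k = -8, -46, -384, -2075, -10240, -982797/20, -229376, -293602009/280, -4718592, -46976204071/2240, …
ICs: h(0) = -8, h′(0) = -46, h′′(0) = -768.

f: a_k = -2, 0, 9, 0, -27/4, 0, 81/40, 0, -729/2240, 0, …
g: a_k = -2, -8, -32, -128, -512, -2048, -8192, -32768, -131072, -524288, …
Sum ⇒ L₀ = lclm(L_f,L_g) in ℚ(x)⟨Dx⟩.
h=h₀': d/dx-closure on L₀ ⇒ L.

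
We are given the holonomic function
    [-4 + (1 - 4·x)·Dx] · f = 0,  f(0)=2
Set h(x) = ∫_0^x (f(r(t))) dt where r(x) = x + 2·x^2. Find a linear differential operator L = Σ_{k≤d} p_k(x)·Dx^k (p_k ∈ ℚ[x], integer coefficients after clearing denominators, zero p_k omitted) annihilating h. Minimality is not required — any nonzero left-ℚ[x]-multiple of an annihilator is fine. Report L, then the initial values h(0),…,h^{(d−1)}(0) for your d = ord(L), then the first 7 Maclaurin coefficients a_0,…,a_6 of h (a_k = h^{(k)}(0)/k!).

L = (4 + 16·x)·Dx + (-1 + 4·x + 8·x^2)·Dx^2  (order 2).
h: a_k = 0, 2, 4, 16, 64, 1408/5, 1280, …
ICs: h(0) = 0, h′(0) = 2.

f: a_k = 2, 8, 32, 128, 512, 2048, 8192, …
h₀=f(r): pull back L_f along r ⇒ L₀.
h=∫₀ˣh₀: take L = L₀·Dx.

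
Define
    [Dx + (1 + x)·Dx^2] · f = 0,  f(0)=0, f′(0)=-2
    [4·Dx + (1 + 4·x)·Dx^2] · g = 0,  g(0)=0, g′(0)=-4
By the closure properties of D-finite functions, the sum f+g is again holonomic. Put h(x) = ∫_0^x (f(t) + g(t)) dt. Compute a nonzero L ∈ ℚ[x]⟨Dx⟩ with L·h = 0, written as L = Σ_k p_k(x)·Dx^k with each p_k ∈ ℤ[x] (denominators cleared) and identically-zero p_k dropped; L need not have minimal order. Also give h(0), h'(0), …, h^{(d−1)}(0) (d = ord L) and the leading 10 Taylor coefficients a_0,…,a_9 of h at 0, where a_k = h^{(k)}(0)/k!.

f: a_k = 0, -2, 1, -2/3, 1/2, -2/5, 1/3, -2/7, 1/4, -2/9, …
g: a_k = 0, -4, 8, -64/3, 64, -1024/5, 2048/3, -16384/7, 8192, -262144/9, …
h₀=f+g: left-lcm gives L₀, ord ≤ 4.
h=∫h₀ ⇒ L = L₀·Dx.
L = 8·Dx^2 + (10 + 16·x)·Dx^3 + (1 + 5·x + 4·x^2)·Dx^4  (order 4).
h: a_k = 0, 0, -3, 3, -11/2, 129/10, -171/5, 683/7, -8193/28, 3641/4, …
ICs: h(0) = 0, h′(0) = 0, h′′(0) = -6, h′′′(0) = 18.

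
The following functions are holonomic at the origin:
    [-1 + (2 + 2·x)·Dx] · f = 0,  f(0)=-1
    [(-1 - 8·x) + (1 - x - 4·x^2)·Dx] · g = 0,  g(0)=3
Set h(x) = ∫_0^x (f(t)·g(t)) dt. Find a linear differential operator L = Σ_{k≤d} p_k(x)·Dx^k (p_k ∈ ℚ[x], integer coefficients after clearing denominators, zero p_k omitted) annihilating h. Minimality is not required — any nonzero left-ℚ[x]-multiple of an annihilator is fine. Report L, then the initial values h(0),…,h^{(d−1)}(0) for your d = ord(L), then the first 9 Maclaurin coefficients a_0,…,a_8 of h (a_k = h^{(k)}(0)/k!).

f: a_k = -1, -1/2, 1/8, -1/16, 5/128, -7/256, 21/1024, -33/2048, 429/32768, …
g: a_k = 3, 3, 15, 27, 87, 195, 543, 1323, 3495, …
L₀ := L_f ⊗_s L_g (sym. prod.), ord ≤ 1.
∫: right-multiply L₀ by Dx.
L = (3 + 17·x + 12·x^2)·Dx + (-2 + 10·x^2 + 8·x^3)·Dx^2  (order 2).
h: a_k = 0, -3, -9/4, -43/8, -549/64, -12633/640, -20141/512, -645885/7168, -3225405/16384, …
ICs: h(0) = 0, h′(0) = -3.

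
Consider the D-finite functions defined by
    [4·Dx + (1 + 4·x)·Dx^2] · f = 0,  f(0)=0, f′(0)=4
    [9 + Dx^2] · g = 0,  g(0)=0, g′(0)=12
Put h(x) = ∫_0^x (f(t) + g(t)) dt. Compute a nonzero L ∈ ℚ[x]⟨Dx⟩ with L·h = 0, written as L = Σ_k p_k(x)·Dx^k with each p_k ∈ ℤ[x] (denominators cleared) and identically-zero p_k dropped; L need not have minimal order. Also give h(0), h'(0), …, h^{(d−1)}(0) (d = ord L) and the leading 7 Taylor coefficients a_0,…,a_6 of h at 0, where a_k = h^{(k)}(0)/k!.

f: a_k = 0, 4, -8, 64/3, -64, 1024/5, -2048/3, …
g: a_k = 0, 12, 0, -18, 0, 81/10, 0, …
Weyl lclm of L_f,L_g ⇒ L₀ (ord ≤ 4).
∫: right-multiply L₀ by Dx.
L = (3780 + 2592·x + 5184·x^2)·Dx^2 + (369 + 2124·x + 3888·x^2 + 5184·x^3)·Dx^3 + (420 + 288·x + 576·x^2)·Dx^4 + (41 + 236·x + 432·x^2 + 576·x^3)·Dx^5  (order 5).
h: a_k = 0, 0, 8, -8/3, 5/6, -64/5, 2129/60, …
ICs: h(0) = 0, h′(0) = 0, h′′(0) = 16, h′′′(0) = -16, h′′′′(0) = 20.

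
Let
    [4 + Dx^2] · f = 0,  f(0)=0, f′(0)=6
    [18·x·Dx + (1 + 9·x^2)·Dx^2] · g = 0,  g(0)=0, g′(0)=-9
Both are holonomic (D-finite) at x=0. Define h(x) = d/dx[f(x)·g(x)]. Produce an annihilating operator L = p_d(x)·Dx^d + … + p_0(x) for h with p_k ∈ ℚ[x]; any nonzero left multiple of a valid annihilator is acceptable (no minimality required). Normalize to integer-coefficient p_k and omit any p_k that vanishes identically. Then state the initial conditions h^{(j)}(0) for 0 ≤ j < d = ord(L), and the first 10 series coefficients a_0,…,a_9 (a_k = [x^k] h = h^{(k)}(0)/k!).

f: a_k = 0, 6, 0, -4, 0, 4/5, 0, -8/105, 0, 4/945, …
g: a_k = 0, -9, 0, 27, 0, -729/5, 0, 6561/7, 0, -6561, …
Sym-product of L_f,L_g gives L₀ (≤ ord 4).
Differentiate: ansatz ord ≤ ord L₀ ⇒ L.
L = (52480 + 1115424·x^2 + 18751824·x^4 + 15209856·x^6 + 3464208·x^8 - 11337408·x^10 + 34012224·x^12) + (31032·x + 1320624·x^3 + 10701720·x^5 + 13646880·x^7 + 18895680·x^9 + 34012224·x^11)·Dx + (13640 + 300780·x^2 + 4978584·x^4 + 5269212·x^6 + 3621672·x^8 + 2834352·x^10 + 17006112·x^12)·Dx^2 + (7758·x + 330156·x^3 + 2675430·x^5 + 3411720·x^7 + 4723920·x^9 + 8503056·x^11)·Dx^3 + (130 + 5481·x^2 + 72657·x^4 + 366687·x^6 + 688905·x^8 + 1417176·x^10 + 2125764·x^12)·Dx^4  (order 4).
h: a_k = 0, -108, 0, 792, 0, -5940, 0, 249168/5, 0, -45395572/105, …
ICs: h(0) = 0, h′(0) = -108, h′′(0) = 0, h′′′(0) = 4752.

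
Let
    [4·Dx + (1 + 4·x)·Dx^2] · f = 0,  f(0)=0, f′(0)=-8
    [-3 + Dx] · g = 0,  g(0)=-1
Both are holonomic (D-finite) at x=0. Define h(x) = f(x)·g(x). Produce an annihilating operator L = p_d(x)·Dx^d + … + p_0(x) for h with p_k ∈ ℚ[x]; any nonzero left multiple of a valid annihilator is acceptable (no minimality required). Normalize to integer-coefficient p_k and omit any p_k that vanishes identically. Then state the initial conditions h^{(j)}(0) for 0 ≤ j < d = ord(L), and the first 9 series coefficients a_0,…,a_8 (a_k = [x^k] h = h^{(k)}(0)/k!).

f: a_k = 0, -8, 16, -128/3, 128, -2048/5, 4096/3, -32768/7, 16384, …
g: a_k = -1, -3, -9/2, -9/2, -27/8, -81/40, -81/80, -243/560, -729/4480, …
f·g: L₀ = L_f ⊗_s L_g, ord ≤ 2·1.
L = (-3 + 36·x) + (-2 - 24·x)·Dx + (1 + 4·x)·Dx^2  (order 2).
h: a_k = 0, 8, 8, 92/3, -36, 863/5, -1675/3, 138043/70, -69997/10, …
ICs: h(0) = 0, h′(0) = 8.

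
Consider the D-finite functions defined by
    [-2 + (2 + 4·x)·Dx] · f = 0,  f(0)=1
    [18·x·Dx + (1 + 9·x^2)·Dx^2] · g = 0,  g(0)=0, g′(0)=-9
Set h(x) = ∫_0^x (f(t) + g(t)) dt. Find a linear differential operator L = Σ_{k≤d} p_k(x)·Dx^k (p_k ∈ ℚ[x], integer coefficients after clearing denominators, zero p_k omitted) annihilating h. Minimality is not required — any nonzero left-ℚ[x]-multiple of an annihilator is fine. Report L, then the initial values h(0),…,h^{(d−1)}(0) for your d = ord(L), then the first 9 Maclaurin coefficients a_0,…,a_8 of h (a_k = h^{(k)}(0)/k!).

f: a_k = 1, 1, -1/2, 1/2, -5/8, 7/8, -21/16, 33/16, -429/128, …
g: a_k = 0, -9, 0, 27, 0, -729/5, 0, 6561/7, 0, …
f+g: L₀ = lclm(L_f,L_g), ord ≤ 1+2.
h=∫₀ˣh₀: take L = L₀·Dx.
L = (-18 - 90·x + 486·x^2 + 486·x^3)·Dx^2 + (-21 - 72·x + 360·x^2 + 1944·x^3 + 1701·x^4)·Dx^3 + (-1 + 16·x + 54·x^2 + 198·x^3 + 567·x^4 + 486·x^5)·Dx^4  (order 4).
h: a_k = 0, 1, -4, -1/6, 55/8, -1/8, -5797/240, -3/16, 105207/896, …
ICs: h(0) = 0, h′(0) = 1, h′′(0) = -8, h′′′(0) = -1.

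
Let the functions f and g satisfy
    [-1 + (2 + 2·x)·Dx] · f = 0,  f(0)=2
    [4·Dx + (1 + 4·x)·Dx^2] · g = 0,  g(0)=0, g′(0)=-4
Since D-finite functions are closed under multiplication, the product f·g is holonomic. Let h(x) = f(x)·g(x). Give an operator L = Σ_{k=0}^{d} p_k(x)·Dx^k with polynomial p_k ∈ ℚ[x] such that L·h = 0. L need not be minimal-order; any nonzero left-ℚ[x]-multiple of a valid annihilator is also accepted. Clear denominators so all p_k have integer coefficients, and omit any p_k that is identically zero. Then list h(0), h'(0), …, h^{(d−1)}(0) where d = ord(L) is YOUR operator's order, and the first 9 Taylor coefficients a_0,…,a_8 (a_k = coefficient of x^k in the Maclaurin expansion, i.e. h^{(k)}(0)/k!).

f: a_k = 2, 1, -1/4, 1/8, -5/64, 7/128, -21/512, 33/1024, -429/16384, …
g: a_k = 0, -4, 8, -64/3, 64, -1024/5, 2048/3, -16384/7, 8192, …
Sym-product of L_f,L_g gives L₀ (≤ ord 2).
L = (-5 + 4·x) + (12 + 12·x)·Dx + (4 + 24·x + 36·x^2 + 16·x^3)·Dx^2  (order 2).
h: a_k = 0, -8, 12, -101/3, 625/6, -81349/240, 547691/480, -52913387/13440, 372033667/26880, …
ICs: h(0) = 0, h′(0) = -8.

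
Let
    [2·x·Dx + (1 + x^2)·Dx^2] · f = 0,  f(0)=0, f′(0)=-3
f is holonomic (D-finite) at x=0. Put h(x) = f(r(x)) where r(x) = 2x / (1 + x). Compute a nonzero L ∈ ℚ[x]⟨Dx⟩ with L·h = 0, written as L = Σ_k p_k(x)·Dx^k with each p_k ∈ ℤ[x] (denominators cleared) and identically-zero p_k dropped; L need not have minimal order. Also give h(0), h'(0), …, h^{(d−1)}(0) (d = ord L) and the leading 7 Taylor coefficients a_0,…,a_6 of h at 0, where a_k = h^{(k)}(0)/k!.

f: a_k = 0, -3, 0, 1, 0, -3/5, 0, …
f∘r: x↦r, Dx↦Dx/r' in L_f ⇒ L₀.
L = (2 + 10·x)·Dx + (1 + 2·x + 5·x^2)·Dx^2  (order 2).
h: a_k = 0, -6, 6, 2, -18, 114/5, 22, …
ICs: h(0) = 0, h′(0) = -6.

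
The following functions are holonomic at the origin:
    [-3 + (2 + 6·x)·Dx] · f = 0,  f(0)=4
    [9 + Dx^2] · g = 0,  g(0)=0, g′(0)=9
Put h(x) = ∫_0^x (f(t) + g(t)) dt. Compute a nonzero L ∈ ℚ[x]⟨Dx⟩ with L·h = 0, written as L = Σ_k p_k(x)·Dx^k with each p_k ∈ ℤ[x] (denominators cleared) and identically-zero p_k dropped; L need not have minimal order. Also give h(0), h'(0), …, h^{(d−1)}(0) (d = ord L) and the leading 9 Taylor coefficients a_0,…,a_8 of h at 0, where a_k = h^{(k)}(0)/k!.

L = (-63 - 216·x - 324·x^2)·Dx + (18 + 198·x + 648·x^2 + 648·x^3)·Dx^2 + (-7 - 24·x - 36·x^2)·Dx^3 + (2 + 22·x + 72·x^2 + 72·x^3)·Dx^4  (order 4).
h: a_k = 0, 4, 15/2, -3/2, -27/16, -81/32, 3483/640, -2187/256, 2502657/143360, …
ICs: h(0) = 0, h′(0) = 4, h′′(0) = 15, h′′′(0) = -9.

f: a_k = 4, 6, -9/2, 27/4, -405/32, 1701/64, -15309/256, 72171/512, -2814669/8192, …
g: a_k = 0, 9, 0, -27/2, 0, 243/40, 0, -729/560, 0, …
h₀=f+g: left-lcm gives L₀, ord ≤ 3.
∫: right-multiply L₀ by Dx.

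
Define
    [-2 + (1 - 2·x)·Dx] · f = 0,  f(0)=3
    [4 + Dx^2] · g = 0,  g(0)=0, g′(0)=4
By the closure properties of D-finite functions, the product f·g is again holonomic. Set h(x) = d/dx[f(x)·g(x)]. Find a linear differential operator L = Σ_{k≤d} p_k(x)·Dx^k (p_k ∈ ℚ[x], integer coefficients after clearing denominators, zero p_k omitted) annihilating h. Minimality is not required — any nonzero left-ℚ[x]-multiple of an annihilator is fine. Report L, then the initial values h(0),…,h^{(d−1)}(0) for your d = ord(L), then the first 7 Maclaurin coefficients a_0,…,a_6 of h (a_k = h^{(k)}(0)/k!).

f: a_k = 3, 6, 12, 24, 48, 96, 192, …
g: a_k = 0, 4, 0, -8/3, 0, 8/15, 0, …
Product ⇒ symmetric product L₀, ord ≤ 2.
h₀' ⇒ L via d/dx closure of L₀.
L = (-4 - 16·x + 16·x^2) + (-4 + 8·x)·Dx + (1 - 4·x + 4·x^2)·Dx^2  (order 2).
h: a_k = 12, 48, 120, 320, 808, 9696/5, 67856/15, …
ICs: h(0) = 12, h′(0) = 48.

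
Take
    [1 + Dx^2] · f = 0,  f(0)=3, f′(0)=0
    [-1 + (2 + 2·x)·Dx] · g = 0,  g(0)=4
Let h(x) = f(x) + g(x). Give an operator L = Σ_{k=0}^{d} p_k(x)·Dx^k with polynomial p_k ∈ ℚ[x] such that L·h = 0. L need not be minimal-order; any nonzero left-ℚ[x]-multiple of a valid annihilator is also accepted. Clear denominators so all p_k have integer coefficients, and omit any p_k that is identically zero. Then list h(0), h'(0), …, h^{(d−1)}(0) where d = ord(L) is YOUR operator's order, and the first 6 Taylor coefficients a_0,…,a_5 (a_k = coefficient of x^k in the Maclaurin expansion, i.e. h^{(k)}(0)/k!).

f: a_k = 3, 0, -3/2, 0, 1/8, 0, …
g: a_k = 4, 2, -1/2, 1/4, -5/32, 7/64, …
f+g: L₀ = lclm(L_f,L_g), ord ≤ 2+1.
L = (-7 - 8·x - 4·x^2) + (6 + 22·x + 24·x^2 + 8·x^3)·Dx + (-7 - 8·x - 4·x^2)·Dx^2 + (6 + 22·x + 24·x^2 + 8·x^3)·Dx^3  (order 3).
h: a_k = 7, 2, -2, 1/4, -1/32, 7/64, …
ICs: h(0) = 7, h′(0) = 2, h′′(0) = -4.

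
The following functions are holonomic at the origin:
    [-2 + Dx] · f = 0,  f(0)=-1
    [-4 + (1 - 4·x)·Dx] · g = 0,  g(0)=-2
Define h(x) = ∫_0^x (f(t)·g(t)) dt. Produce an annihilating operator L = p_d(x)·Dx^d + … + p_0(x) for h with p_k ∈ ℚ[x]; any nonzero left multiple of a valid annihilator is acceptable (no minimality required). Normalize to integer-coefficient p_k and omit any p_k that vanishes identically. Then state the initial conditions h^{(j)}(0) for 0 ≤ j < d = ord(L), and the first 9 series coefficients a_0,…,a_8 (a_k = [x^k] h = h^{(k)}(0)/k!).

L = (6 - 8·x)·Dx + (-1 + 4·x)·Dx^2  (order 2).
h: a_k = 0, 2, 6, 52/3, 158/3, 844/5, 25324/45, 607784/315, 709082/105, …
ICs: h(0) = 0, h′(0) = 2.

f: a_k = -1, -2, -2, -4/3, -2/3, -4/15, -4/45, -8/315, -2/315, …
g: a_k = -2, -8, -32, -128, -512, -2048, -8192, -32768, -131072, …
L₀ := L_f ⊗_s L_g (sym. prod.), ord ≤ 1.
∫: right-multiply L₀ by Dx.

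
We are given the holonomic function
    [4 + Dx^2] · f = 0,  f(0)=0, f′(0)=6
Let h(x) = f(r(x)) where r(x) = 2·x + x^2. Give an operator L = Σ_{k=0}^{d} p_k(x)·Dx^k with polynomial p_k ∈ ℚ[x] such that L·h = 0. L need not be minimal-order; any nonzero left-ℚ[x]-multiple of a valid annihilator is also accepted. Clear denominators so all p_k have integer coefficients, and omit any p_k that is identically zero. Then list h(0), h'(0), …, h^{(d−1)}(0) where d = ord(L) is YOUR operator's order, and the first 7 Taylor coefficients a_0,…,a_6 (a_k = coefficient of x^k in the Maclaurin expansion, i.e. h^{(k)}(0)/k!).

L = (16 + 48·x + 48·x^2 + 16·x^3) - Dx + (1 + x)·Dx^2  (order 2).
h: a_k = 0, 12, 6, -32, -48, 8/5, 60, …
ICs: h(0) = 0, h′(0) = 12.

f: a_k = 0, 6, 0, -4, 0, 4/5, 0, …
L₀ from L_f via x↦r, Dx↦r'^{-1}Dx.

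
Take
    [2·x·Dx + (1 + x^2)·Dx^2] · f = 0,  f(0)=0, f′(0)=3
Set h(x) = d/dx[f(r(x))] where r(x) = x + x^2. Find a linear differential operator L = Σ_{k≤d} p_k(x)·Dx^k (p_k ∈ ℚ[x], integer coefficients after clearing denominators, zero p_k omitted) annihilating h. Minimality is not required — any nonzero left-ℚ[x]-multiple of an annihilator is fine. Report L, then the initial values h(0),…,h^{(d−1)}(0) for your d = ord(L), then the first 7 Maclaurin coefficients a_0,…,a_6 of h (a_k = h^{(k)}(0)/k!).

f: a_k = 0, 3, 0, -1, 0, 3/5, 0, …
f∘r: x↦r, Dx↦Dx/r' in L_f ⇒ L₀.
Differentiate: ansatz ord ≤ ord L₀ ⇒ L.
L = (-2 + 2·x + 8·x^2 + 12·x^3 + 6·x^4) + (1 + 2·x + x^2 + 4·x^3 + 5·x^4 + 2·x^5)·Dx  (order 1).
h: a_k = 3, 6, -3, -12, -12, 12, 39, …
ICs: h(0) = 3.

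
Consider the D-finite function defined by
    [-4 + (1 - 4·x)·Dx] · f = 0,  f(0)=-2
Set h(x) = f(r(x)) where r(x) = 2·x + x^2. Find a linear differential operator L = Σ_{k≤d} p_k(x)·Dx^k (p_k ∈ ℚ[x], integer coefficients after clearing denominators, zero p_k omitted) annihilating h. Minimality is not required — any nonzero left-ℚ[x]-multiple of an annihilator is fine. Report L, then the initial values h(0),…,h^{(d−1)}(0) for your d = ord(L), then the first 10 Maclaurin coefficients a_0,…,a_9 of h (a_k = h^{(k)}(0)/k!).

L = (8 + 8·x) + (-1 + 8·x + 4·x^2)·Dx  (order 1).
h: a_k = -2, -16, -136, -1152, -9760, -82688, -700544, -5935104, -50283008, -426004480, …
ICs: h(0) = -2.

f: a_k = -2, -8, -32, -128, -512, -2048, -8192, -32768, -131072, -524288, …
f∘r: x↦r, Dx↦Dx/r' in L_f ⇒ L₀.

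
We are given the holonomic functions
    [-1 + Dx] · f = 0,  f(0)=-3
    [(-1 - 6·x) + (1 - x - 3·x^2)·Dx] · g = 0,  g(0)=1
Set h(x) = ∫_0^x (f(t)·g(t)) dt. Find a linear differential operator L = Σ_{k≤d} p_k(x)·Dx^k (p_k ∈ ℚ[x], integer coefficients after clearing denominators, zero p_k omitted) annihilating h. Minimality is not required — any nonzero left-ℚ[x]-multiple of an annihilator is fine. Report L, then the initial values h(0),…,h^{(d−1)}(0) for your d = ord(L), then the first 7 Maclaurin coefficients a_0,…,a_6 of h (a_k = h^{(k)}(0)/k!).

f: a_k = -3, -3, -3/2, -1/2, -1/8, -1/40, -1/240, …
g: a_k = 1, 1, 4, 7, 19, 40, 97, …
f·g: L₀ = L_f ⊗_s L_g, ord ≤ 1·1.
h=∫₀ˣh₀: take L = L₀·Dx.
L = (2 + 5·x - 3·x^2)·Dx + (-1 + x + 3·x^2)·Dx^2  (order 2).
h: a_k = 0, -3, -3, -11/2, -35/4, -677/40, -3793/120, …
ICs: h(0) = 0, h′(0) = -3.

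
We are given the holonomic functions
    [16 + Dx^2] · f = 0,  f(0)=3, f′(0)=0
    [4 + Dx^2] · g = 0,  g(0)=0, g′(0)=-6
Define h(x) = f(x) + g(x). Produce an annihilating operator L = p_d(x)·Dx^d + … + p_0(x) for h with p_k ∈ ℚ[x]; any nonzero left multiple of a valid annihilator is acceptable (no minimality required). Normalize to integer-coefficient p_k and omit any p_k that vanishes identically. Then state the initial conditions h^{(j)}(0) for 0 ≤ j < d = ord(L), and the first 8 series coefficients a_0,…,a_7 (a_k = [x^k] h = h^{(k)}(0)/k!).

L = 64 + 20·Dx^2 + Dx^4  (order 4).
h: a_k = 3, -6, -24, 4, 32, -4/5, -256/15, 8/105, …
ICs: h(0) = 3, h′(0) = -6, h′′(0) = -48, h′′′(0) = 24.

f: a_k = 3, 0, -24, 0, 32, 0, -256/15, 0, …
g: a_k = 0, -6, 0, 4, 0, -4/5, 0, 8/105, …
L₀ := lclm(L_f,L_g); ord L₀ ≤ 2+2.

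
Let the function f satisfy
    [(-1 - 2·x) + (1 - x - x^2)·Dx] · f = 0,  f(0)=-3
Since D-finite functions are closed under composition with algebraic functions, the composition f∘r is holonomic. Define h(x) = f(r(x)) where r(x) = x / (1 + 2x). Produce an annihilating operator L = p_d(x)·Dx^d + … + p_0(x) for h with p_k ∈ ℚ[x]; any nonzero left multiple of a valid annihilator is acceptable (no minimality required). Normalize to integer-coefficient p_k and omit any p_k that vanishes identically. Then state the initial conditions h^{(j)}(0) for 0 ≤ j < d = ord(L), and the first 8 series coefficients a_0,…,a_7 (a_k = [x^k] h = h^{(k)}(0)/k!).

f: a_k = -3, -3, -6, -9, -15, -24, -39, -63, …
f∘r: x↦r, Dx↦Dx/r' in L_f ⇒ L₀.
L = (-1 - 4·x) + (1 + 5·x + 7·x^2 + 2·x^3)·Dx  (order 1).
h: a_k = -3, -3, 0, 3, -9, 24, -63, 165, …
ICs: h(0) = -3.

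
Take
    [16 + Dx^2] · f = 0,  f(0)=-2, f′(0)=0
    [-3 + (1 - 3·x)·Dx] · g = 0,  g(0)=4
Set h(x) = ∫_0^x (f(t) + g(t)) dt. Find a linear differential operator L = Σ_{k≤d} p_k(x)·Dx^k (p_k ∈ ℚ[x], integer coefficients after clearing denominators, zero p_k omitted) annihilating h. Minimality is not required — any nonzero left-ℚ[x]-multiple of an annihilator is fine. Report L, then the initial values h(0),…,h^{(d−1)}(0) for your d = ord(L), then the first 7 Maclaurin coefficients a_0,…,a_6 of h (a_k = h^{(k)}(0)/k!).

f: a_k = -2, 0, 16, 0, -64/3, 0, 512/45, …
g: a_k = 4, 12, 36, 108, 324, 972, 2916, …
h₀=f+g: left-lcm gives L₀, ord ≤ 3.
∫: right-multiply L₀ by Dx.
L = (-1680 + 2304·x - 3456·x^2)·Dx + (272 - 1584·x + 3456·x^2 - 3456·x^3)·Dx^2 + (-105 + 144·x - 216·x^2)·Dx^3 + (17 - 99·x + 216·x^2 - 216·x^3)·Dx^4  (order 4).
h: a_k = 0, 2, 6, 52/3, 27, 908/15, 162, …
ICs: h(0) = 0, h′(0) = 2, h′′(0) = 12, h′′′(0) = 104.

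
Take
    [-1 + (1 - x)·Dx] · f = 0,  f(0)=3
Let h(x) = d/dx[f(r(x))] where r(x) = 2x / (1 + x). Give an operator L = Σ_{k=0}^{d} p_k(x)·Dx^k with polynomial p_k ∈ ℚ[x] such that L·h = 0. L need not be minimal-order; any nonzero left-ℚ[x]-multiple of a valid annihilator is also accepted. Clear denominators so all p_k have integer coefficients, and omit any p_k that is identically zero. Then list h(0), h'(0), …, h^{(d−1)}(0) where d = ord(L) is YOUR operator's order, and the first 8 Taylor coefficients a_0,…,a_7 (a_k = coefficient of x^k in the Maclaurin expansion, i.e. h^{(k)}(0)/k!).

L = 2 + (-1 + x)·Dx  (order 1).
h: a_k = 6, 12, 18, 24, 30, 36, 42, 48, …
ICs: h(0) = 6.

f: a_k = 3, 3, 3, 3, 3, 3, 3, 3, …
Change of var in L_f (x↦r) gives L₀.
Derive L from L₀ (diff closure).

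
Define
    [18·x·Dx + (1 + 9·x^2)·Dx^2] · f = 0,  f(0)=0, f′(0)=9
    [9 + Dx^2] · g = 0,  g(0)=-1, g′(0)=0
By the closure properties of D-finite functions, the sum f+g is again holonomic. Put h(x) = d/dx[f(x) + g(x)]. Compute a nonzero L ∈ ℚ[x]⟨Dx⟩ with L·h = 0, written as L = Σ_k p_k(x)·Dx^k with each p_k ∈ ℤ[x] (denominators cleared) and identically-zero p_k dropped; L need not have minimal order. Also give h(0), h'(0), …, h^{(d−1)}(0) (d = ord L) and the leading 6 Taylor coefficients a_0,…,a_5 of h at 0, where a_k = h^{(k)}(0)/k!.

L = (-1782·x + 20412·x^3 + 13122·x^5) + (-9 + 567·x^2 + 6561·x^4 + 6561·x^6)·Dx + (-198·x + 2268·x^3 + 1458·x^5)·Dx^2 + (-1 + 63·x^2 + 729·x^4 + 729·x^6)·Dx^3  (order 3).
h: a_k = 9, 9, -81, -27/2, 729, 243/40, …
ICs: h(0) = 9, h′(0) = 9, h′′(0) = -162.

f: a_k = 0, 9, 0, -27, 0, 729/5, …
g: a_k = -1, 0, 9/2, 0, -27/8, 0, …
h₀=f+g: left-lcm gives L₀, ord ≤ 4.
Derive L from L₀ (diff closure).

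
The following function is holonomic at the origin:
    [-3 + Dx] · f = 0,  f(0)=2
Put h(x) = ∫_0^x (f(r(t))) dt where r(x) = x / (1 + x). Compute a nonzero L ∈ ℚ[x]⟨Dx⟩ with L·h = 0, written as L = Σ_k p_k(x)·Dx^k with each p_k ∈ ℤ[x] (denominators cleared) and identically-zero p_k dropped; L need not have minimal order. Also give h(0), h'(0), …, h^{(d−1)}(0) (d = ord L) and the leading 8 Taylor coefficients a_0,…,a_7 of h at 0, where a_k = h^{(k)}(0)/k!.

f: a_k = 2, 6, 9, 9, 27/4, 81/20, 81/40, 243/280, …
L₀ from L_f via x↦r, Dx↦r'^{-1}Dx.
∫: right-multiply L₀ by Dx.
L = -3·Dx + (1 + 2·x + x^2)·Dx^2  (order 2).
h: a_k = 0, 2, 3, 1, -3/4, 3/20, 7/40, -69/280, …
ICs: h(0) = 0, h′(0) = 2.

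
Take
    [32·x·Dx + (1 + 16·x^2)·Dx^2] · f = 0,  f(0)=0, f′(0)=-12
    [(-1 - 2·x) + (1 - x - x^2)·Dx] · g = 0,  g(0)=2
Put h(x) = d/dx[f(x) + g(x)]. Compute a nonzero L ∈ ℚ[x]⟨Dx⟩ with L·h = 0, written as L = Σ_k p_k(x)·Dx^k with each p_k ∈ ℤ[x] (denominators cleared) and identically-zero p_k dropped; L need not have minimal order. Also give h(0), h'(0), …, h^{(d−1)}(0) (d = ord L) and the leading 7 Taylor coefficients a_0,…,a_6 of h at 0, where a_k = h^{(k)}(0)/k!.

L = (64 - 256·x - 3904·x^2 - 6912·x^3 - 9696·x^4 - 1536·x^6) + (-25 - 24·x + 542·x^2 - 780·x^3 - 6800·x^4 - 6560·x^5 - 768·x^6 - 1536·x^7)·Dx + (2 + 17·x + 62·x^2 + 202·x^3 + 445·x^4 - 1136·x^5 - 576·x^6 - 256·x^7 - 256·x^8)·Dx^2  (order 2).
h: a_k = -10, 8, 210, 40, -2992, 156, 49446, …
ICs: h(0) = -10, h′(0) = 8.

f: a_k = 0, -12, 0, 64, 0, -3072/5, 0, …
g: a_k = 2, 2, 4, 6, 10, 16, 26, …
f+g: L₀ = lclm(L_f,L_g), ord ≤ 2+1.
h₀' ⇒ L via d/dx closure of L₀.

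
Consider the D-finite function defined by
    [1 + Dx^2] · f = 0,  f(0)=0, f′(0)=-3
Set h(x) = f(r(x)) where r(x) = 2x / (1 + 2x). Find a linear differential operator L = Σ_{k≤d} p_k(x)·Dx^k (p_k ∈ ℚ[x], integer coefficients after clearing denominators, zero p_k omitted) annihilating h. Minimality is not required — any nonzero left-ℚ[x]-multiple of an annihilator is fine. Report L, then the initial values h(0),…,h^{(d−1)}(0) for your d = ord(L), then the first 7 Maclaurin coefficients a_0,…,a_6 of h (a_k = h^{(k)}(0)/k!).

L = 4 + (4 + 24·x + 48·x^2 + 32·x^3)·Dx + (1 + 8·x + 24·x^2 + 32·x^3 + 16·x^4)·Dx^2  (order 2).
h: a_k = 0, -6, 12, -20, 24, -4/5, -120, …
ICs: h(0) = 0, h′(0) = -6.

f: a_k = 0, -3, 0, 1/2, 0, -1/40, 0, …
h₀=f(r): pull back L_f along r ⇒ L₀.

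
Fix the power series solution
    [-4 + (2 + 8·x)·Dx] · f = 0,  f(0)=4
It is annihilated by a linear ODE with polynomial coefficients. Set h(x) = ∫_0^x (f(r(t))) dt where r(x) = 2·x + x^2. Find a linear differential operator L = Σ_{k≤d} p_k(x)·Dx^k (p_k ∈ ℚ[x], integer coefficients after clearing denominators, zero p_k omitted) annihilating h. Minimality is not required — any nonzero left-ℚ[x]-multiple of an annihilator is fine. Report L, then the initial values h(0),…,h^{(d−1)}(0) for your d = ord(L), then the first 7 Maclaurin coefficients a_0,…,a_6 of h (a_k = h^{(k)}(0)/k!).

f: a_k = 4, 8, -8, 16, -40, 112, -336, …
L₀ from L_f via x↦r, Dx↦r'^{-1}Dx.
h=∫h₀ ⇒ L = L₀·Dx.
L = (-4 - 4·x)·Dx + (1 + 8·x + 4·x^2)·Dx^2  (order 2).
h: a_k = 0, 4, 8, -8, 24, -456/5, 400, …
ICs: h(0) = 0, h′(0) = 4.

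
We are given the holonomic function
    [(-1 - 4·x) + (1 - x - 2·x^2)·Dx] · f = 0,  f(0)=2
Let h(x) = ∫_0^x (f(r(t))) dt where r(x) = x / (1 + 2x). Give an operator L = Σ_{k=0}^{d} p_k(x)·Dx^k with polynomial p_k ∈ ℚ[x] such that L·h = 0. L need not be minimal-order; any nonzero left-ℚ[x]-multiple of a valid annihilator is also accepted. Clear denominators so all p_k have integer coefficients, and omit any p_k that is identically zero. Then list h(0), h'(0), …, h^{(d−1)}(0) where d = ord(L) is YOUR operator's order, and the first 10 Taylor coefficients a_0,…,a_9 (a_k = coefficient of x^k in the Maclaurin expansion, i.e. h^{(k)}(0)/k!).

L = (-1 - 6·x)·Dx + (1 + 5·x + 6·x^2)·Dx^2  (order 2).
h: a_k = 0, 2, 1, 2/3, -3/2, 18/5, -9, 162/7, -243/4, 162, …
ICs: h(0) = 0, h′(0) = 2.

f: a_k = 2, 2, 6, 10, 22, 42, 86, 170, 342, 682, …
h₀=f(r): pull back L_f along r ⇒ L₀.
∫: right-multiply L₀ by Dx.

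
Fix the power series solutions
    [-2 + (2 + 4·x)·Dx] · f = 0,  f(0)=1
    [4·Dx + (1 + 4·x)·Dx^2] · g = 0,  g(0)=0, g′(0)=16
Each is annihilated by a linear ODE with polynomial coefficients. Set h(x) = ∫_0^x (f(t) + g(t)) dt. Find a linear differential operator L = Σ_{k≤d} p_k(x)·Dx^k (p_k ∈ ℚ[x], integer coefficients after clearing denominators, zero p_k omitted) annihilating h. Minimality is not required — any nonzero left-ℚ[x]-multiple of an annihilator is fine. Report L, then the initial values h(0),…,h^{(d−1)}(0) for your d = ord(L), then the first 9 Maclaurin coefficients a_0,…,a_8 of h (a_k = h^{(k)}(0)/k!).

L = (20 + 16·x)·Dx^2 + (29 + 104·x + 80·x^2)·Dx^3 + (3 + 22·x + 48·x^2 + 32·x^3)·Dx^4  (order 4).
h: a_k = 0, 1, 17/2, -65/6, 515/24, -2053/40, 32803/240, -131135/336, 1048807/896, …
ICs: h(0) = 0, h′(0) = 1, h′′(0) = 17, h′′′(0) = -65.

f: a_k = 1, 1, -1/2, 1/2, -5/8, 7/8, -21/16, 33/16, -429/128, …
g: a_k = 0, 16, -32, 256/3, -256, 4096/5, -8192/3, 65536/7, -32768, …
Sum ⇒ L₀ = lclm(L_f,L_g) in ℚ(x)⟨Dx⟩.
∫: right-multiply L₀ by Dx.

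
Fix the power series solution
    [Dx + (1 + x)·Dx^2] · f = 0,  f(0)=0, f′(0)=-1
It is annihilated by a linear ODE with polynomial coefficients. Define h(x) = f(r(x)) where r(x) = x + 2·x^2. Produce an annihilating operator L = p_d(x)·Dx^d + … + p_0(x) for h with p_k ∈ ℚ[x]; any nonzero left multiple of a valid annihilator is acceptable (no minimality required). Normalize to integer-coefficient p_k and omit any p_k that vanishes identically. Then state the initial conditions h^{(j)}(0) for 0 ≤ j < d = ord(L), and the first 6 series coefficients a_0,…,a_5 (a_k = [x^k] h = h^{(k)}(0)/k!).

f: a_k = 0, -1, 1/2, -1/3, 1/4, -1/5, …
Change of var in L_f (x↦r) gives L₀.
L = (-3 + 4·x + 8·x^2)·Dx + (1 + 5·x + 6·x^2 + 8·x^3)·Dx^2  (order 2).
h: a_k = 0, -1, -3/2, 5/3, 1/4, -11/5, …
ICs: h(0) = 0, h′(0) = -1.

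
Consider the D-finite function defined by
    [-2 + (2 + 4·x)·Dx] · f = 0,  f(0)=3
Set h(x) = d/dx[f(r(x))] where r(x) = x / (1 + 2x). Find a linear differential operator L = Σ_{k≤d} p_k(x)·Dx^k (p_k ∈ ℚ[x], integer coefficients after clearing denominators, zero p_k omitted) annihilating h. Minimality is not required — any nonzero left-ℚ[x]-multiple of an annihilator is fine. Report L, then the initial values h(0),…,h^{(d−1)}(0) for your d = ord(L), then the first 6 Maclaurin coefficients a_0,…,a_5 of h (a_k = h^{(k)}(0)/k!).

f: a_k = 3, 3, -3/2, 3/2, -15/8, 21/8, …
L₀ from L_f via x↦r, Dx↦r'^{-1}Dx.
Derive L from L₀ (diff closure).
L = (-5 - 16·x) + (-1 - 6·x - 8·x^2)·Dx  (order 1).
h: a_k = 3, -15, 117/2, -423/2, 5985/8, -21177/8, …
ICs: h(0) = 3.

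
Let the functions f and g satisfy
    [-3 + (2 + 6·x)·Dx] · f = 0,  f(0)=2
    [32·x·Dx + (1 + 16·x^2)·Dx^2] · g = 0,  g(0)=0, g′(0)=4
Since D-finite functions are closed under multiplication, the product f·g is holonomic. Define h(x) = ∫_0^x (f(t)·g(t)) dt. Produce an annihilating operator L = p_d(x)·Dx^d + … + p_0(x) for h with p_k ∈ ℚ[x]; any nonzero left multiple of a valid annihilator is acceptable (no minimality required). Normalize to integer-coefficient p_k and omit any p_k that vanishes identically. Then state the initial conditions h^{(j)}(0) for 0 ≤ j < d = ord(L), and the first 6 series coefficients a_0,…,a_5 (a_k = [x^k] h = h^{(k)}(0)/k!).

f: a_k = 2, 3, -9/4, 27/8, -405/64, 1701/128, …
g: a_k = 0, 4, 0, -64/3, 0, 1024/5, …
L₀ := L_f ⊗_s L_g (sym. prod.), ord ≤ 2.
h=∫h₀ ⇒ L = L₀·Dx.
L = (27 - 192·x - 144·x^2)·Dx + (-12 + 92·x + 576·x^2 + 576·x^3)·Dx^2 + (4 + 24·x + 100·x^2 + 384·x^3 + 576·x^4)·Dx^3  (order 3).
h: a_k = 0, 0, 4, 4, -155/12, -101/10, …
ICs: h(0) = 0, h′(0) = 0, h′′(0) = 8.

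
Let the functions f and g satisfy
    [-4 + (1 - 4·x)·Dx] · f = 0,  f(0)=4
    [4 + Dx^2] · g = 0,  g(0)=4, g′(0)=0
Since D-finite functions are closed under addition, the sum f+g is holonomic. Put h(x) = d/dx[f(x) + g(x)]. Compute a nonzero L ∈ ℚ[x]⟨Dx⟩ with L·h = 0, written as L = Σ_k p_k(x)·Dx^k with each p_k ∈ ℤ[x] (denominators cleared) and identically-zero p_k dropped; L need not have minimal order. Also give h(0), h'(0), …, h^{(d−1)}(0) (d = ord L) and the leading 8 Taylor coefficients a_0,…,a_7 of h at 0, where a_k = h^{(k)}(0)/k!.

f: a_k = 4, 16, 64, 256, 1024, 4096, 16384, 65536, …
g: a_k = 4, 0, -8, 0, 8/3, 0, -16/45, 0, …
f+g: L₀ = lclm(L_f,L_g), ord ≤ 1+2.
Derive L from L₀ (diff closure).
L = (1568 - 256·x + 512·x^2) + (-100 + 432·x - 192·x^2 + 256·x^3)·Dx + (392 - 64·x + 128·x^2)·Dx^2 + (-25 + 108·x - 48·x^2 + 64·x^3)·Dx^3  (order 3).
h: a_k = 16, 112, 768, 12320/3, 20480, 1474528/15, 458752, 660602944/315, …
ICs: h(0) = 16, h′(0) = 112, h′′(0) = 1536.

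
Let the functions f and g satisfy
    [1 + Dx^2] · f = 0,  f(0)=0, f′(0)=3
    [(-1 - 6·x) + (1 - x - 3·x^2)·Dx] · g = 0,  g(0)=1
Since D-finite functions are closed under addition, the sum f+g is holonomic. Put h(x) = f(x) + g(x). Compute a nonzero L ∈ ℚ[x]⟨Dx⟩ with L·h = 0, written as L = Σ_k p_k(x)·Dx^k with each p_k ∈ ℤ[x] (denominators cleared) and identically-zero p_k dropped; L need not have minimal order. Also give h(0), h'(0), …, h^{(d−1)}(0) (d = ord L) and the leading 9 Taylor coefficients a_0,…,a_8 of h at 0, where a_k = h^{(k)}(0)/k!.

f: a_k = 0, 3, 0, -1/2, 0, 1/40, 0, -1/1680, 0, …
g: a_k = 1, 1, 4, 7, 19, 40, 97, 217, 508, …
Weyl lclm of L_f,L_g ⇒ L₀ (ord ≤ 3).
L = (-43 - 292·x - 307·x^2 - 624·x^3 - 45·x^4 - 54·x^5) + (9 + 7·x + 6·x^2 - 91·x^3 - 144·x^4 - 27·x^5 - 27·x^6)·Dx + (-43 - 292·x - 307·x^2 - 624·x^3 - 45·x^4 - 54·x^5)·Dx^2 + (9 + 7·x + 6·x^2 - 91·x^3 - 144·x^4 - 27·x^5 - 27·x^6)·Dx^3  (order 3).
h: a_k = 1, 4, 4, 13/2, 19, 1601/40, 97, 364559/1680, 508, …
ICs: h(0) = 1, h′(0) = 4, h′′(0) = 8.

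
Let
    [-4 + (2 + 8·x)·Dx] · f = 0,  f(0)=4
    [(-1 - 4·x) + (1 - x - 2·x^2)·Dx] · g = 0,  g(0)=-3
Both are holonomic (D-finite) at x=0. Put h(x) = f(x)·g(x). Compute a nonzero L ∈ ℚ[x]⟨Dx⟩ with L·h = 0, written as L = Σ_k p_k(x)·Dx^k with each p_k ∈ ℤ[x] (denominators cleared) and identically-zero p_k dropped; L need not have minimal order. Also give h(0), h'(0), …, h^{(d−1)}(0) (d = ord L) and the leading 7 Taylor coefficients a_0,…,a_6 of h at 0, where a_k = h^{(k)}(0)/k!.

L = (3 + 6·x + 12·x^2) + (-1 - 3·x + 6·x^2 + 8·x^3)·Dx  (order 1).
h: a_k = -12, -36, -36, -156, -108, -756, 36, …
ICs: h(0) = -12.

f: a_k = 4, 8, -8, 16, -40, 112, -336, …
g: a_k = -3, -3, -9, -15, -33, -63, -129, …
Product ⇒ symmetric product L₀, ord ≤ 1.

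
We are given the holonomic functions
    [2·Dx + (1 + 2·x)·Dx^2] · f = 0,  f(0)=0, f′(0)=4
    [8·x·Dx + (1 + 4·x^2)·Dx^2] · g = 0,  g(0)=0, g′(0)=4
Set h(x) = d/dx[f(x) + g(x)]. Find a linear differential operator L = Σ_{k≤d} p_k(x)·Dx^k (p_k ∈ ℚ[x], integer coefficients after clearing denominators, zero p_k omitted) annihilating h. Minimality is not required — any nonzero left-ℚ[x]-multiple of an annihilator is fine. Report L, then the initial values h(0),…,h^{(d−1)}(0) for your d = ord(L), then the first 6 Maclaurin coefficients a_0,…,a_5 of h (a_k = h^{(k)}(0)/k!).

L = (-8 - 48·x + 96·x^2 + 64·x^3) + (-8 - 16·x + 192·x^3 + 128·x^4)·Dx + (-1 + 2·x + 8·x^2 + 16·x^3 + 48·x^4 + 32·x^5)·Dx^2  (order 2).
h: a_k = 8, -8, 0, -32, 128, -128, …
ICs: h(0) = 8, h′(0) = -8.

f: a_k = 0, 4, -4, 16/3, -8, 64/5, …
g: a_k = 0, 4, 0, -16/3, 0, 64/5, …
f+g: L₀ = lclm(L_f,L_g), ord ≤ 2+2.
Differentiate: ansatz ord ≤ ord L₀ ⇒ L.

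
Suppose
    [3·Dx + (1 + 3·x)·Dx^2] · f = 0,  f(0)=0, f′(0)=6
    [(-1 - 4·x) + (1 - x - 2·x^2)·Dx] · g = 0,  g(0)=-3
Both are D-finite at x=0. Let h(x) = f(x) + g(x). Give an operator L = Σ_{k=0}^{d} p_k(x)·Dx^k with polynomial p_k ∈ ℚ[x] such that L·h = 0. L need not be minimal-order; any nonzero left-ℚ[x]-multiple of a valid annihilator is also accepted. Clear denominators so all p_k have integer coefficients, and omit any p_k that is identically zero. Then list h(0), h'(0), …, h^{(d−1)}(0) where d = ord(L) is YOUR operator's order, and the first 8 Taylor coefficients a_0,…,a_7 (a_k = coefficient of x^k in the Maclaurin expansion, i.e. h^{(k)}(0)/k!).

f: a_k = 0, 6, -9, 18, -81/2, 486/5, -243, 4374/7, …
g: a_k = -3, -3, -9, -15, -33, -63, -129, -255, …
h₀=f+g: left-lcm gives L₀, ord ≤ 3.
L = (-66 - 270·x - 576·x^2 - 336·x^3 - 288·x^4)·Dx + (-4 - 96·x - 492·x^2 - 832·x^3 - 696·x^4 - 480·x^5)·Dx^2 + (3 + 19·x + 25·x^2 - 39·x^3 - 116·x^4 - 164·x^5 - 96·x^6)·Dx^3  (order 3).
h: a_k = -3, 3, -18, 3, -147/2, 171/5, -372, 2589/7, …
ICs: h(0) = -3, h′(0) = 3, h′′(0) = -36.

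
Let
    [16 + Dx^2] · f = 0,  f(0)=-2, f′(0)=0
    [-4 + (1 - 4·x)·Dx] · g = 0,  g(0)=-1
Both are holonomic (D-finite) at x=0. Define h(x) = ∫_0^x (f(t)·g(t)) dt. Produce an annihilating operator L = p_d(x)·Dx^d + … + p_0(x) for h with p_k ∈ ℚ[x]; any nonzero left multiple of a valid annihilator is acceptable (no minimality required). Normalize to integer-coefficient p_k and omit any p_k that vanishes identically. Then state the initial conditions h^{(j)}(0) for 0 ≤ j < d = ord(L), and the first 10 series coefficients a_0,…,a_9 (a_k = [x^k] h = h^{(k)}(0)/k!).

L = (-16 + 64·x)·Dx + 8·Dx^2 + (-1 + 4·x)·Dx^3  (order 3).
h: a_k = 0, 2, 4, 16/3, 16, 832/15, 1664/9, 199168/315, 99584/45, 4461568/567, …
ICs: h(0) = 0, h′(0) = 2, h′′(0) = 8.

f: a_k = -2, 0, 16, 0, -64/3, 0, 512/45, 0, -1024/315, 0, …
g: a_k = -1, -4, -16, -64, -256, -1024, -4096, -16384, -65536, -262144, …
h₀=f·g: eliminate ⇒ L₀, order ≤ 2·1.
Integrate: L := L₀·Dx.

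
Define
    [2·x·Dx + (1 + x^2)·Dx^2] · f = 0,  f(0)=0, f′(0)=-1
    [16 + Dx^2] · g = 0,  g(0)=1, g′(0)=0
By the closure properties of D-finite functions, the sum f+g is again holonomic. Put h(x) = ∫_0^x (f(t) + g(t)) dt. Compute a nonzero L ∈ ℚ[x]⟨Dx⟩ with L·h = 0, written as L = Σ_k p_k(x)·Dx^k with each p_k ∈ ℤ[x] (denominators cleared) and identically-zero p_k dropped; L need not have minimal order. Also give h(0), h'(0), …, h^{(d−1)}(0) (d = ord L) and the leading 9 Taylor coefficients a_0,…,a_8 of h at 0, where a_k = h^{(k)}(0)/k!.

L = (64·x + 704·x^3 + 256·x^5)·Dx^2 + (112 + 416·x^2 + 432·x^4 + 128·x^6)·Dx^3 + (4·x + 44·x^3 + 16·x^5)·Dx^4 + (7 + 26·x^2 + 27·x^4 + 8·x^6)·Dx^5  (order 5).
h: a_k = 0, 1, -1/2, -8/3, 1/12, 32/15, -1/30, -256/315, 1/56, …
ICs: h(0) = 0, h′(0) = 1, h′′(0) = -1, h′′′(0) = -16, h′′′′(0) = 2.

f: a_k = 0, -1, 0, 1/3, 0, -1/5, 0, 1/7, 0, …
g: a_k = 1, 0, -8, 0, 32/3, 0, -256/45, 0, 512/315, …
Sum ⇒ L₀ = lclm(L_f,L_g) in ℚ(x)⟨Dx⟩.
h=∫h₀ ⇒ L = L₀·Dx.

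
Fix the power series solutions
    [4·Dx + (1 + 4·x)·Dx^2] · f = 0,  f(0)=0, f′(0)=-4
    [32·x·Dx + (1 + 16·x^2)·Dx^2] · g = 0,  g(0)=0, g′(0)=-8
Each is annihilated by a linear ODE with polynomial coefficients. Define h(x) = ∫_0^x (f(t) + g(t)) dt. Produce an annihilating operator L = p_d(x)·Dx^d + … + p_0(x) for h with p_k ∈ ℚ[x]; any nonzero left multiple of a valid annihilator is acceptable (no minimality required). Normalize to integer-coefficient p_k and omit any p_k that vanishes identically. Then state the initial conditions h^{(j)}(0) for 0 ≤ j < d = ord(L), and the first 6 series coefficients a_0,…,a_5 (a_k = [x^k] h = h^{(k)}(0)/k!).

f: a_k = 0, -4, 8, -64/3, 64, -1024/5, …
g: a_k = 0, -8, 0, 128/3, 0, -2048/5, …
f+g: L₀ = lclm(L_f,L_g), ord ≤ 2+2.
h=∫h₀ ⇒ L = L₀·Dx.
L = (-32 - 384·x + 1536·x^2 + 2048·x^3)·Dx^2 + (-16 - 64·x + 3072·x^3 + 4096·x^4)·Dx^3 + (-1 + 4·x + 32·x^2 + 128·x^3 + 768·x^4 + 1024·x^5)·Dx^4  (order 4).
h: a_k = 0, 0, -6, 8/3, 16/3, 64/5, …
ICs: h(0) = 0, h′(0) = 0, h′′(0) = -12, h′′′(0) = 16.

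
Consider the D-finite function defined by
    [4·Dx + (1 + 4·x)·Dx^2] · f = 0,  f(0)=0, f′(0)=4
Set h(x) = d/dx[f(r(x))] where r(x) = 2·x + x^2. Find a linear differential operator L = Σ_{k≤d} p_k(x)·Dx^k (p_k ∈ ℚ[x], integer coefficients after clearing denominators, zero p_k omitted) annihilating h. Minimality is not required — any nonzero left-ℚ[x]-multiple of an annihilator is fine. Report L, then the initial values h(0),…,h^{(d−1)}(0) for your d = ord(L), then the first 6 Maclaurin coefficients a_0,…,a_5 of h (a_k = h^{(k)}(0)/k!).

L = (7 + 8·x + 4·x^2) + (1 + 9·x + 12·x^2 + 4·x^3)·Dx  (order 1).
h: a_k = 8, -56, 416, -3104, 23168, -172928, …
ICs: h(0) = 8.

f: a_k = 0, 4, -8, 64/3, -64, 1024/5, …
Substitute x→r, Dx→(1/r')Dx; clear ⇒ L₀.
Derive L from L₀ (diff closure).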